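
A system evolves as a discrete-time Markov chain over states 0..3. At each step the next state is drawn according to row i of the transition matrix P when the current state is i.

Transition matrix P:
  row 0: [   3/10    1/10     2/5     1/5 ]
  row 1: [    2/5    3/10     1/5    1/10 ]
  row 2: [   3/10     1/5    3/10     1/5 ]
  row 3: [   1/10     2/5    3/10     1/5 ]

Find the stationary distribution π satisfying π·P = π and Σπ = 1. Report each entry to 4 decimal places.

π = [0.2876, 0.2296, 0.3058, 0.1770]

Balance equations π_j = Σ_i π_i·P[i][j]:
  π_0 = 3/10·π_0 + 2/5·π_1 + 3/10·π_2 + 1/10·π_3
  π_1 = 1/10·π_0 + 3/10·π_1 + 1/5·π_2 + 2/5·π_3
  π_2 = 2/5·π_0 + 1/5·π_1 + 3/10·π_2 + 3/10·π_3
  normalize: π_0 + π_1 + π_2 + π_3 = 1
Solving the linear system gives exactly π = [67/233, 107/466, 285/932, 165/932].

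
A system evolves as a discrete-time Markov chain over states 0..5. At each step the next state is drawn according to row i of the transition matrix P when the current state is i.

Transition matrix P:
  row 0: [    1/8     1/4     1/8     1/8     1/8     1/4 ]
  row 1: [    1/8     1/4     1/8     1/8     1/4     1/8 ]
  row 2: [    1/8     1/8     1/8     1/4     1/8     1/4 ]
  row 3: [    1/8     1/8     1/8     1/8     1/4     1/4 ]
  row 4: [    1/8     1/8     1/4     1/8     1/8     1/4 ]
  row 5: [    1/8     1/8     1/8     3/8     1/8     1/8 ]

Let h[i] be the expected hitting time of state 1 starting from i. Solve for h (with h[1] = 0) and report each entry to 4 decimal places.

h = [6.2222, 0.0000, 7.1111, 7.1111, 7.1111, 7.1111]

First-step conditioning: h[1] = 0; for i ≠ 1, h[i] = 1 + Σ_k P[i][k]·h[k].
  h[0] = 1 + 1/8·h[0] + 1/8·h[2] + 1/8·h[3] + 1/8·h[4] + 1/4·h[5]
  h[2] = 1 + 1/8·h[0] + 1/8·h[2] + 1/4·h[3] + 1/8·h[4] + 1/4·h[5]
  h[3] = 1 + 1/8·h[0] + 1/8·h[2] + 1/8·h[3] + 1/4·h[4] + 1/4·h[5]
  h[4] = 1 + 1/8·h[0] + 1/4·h[2] + 1/8·h[3] + 1/8·h[4] + 1/4·h[5]
  h[5] = 1 + 1/8·h[0] + 1/8·h[2] + 3/8·h[3] + 1/8·h[4] + 1/8·h[5]
Solving the 5×5 linear system over states ≠ 1 gives exactly h = [56/9, 0, 64/9, 64/9, 64/9, 64/9] (h[1] = 0 is the target).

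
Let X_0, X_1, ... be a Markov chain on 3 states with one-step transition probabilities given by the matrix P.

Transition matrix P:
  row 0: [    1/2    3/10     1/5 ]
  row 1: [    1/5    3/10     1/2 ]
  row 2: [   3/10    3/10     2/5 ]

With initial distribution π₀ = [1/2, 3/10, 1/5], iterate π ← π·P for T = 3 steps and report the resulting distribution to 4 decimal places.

π = [0.3388, 0.3000, 0.3612]

t=0: π = [0.5000, 0.3000, 0.2000]
t=1: π = [0.3700, 0.3000, 0.3300]
t=2: π = [0.3440, 0.3000, 0.3560]
t=3: π = [0.3388, 0.3000, 0.3612]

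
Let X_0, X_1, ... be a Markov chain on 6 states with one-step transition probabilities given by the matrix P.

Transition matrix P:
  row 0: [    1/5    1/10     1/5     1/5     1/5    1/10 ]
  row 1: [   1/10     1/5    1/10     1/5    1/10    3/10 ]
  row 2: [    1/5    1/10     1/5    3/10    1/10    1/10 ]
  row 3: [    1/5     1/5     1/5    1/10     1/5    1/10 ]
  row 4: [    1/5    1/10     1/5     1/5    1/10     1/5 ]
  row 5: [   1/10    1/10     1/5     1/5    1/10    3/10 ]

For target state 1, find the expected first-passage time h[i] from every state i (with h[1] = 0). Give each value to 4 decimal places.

First-step conditioning: h[1] = 0; for i ≠ 1, h[i] = 1 + Σ_k P[i][k]·h[k].
  h[0] = 1 + 1/5·h[0] + 1/5·h[2] + 1/5·h[3] + 1/5·h[4] + 1/10·h[5]
  h[2] = 1 + 1/5·h[0] + 1/5·h[2] + 3/10·h[3] + 1/10·h[4] + 1/10·h[5]
  h[3] = 1 + 1/5·h[0] + 1/5·h[2] + 1/10·h[3] + 1/5·h[4] + 1/10·h[5]
  h[4] = 1 + 1/5·h[0] + 1/5·h[2] + 1/5·h[3] + 1/10·h[4] + 1/5·h[5]
  h[5] = 1 + 1/10·h[0] + 1/5·h[2] + 1/5·h[3] + 1/10·h[4] + 3/10·h[5]
Solving the 5×5 linear system over states ≠ 1 gives exactly h = [25/3, 0, 545/66, 250/33, 25/3, 25/3] (h[1] = 0 is the target).

h = [8.3333, 0.0000, 8.2576, 7.5758, 8.3333, 8.3333]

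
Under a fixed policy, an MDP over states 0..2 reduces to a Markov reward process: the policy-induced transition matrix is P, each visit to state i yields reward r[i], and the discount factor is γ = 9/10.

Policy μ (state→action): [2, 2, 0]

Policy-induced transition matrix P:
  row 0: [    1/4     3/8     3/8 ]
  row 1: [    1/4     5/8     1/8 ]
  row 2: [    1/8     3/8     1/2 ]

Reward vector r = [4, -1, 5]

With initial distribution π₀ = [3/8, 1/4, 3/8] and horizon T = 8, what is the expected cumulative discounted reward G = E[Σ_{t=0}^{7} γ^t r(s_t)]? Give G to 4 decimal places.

G = 11.9655

t=0: π = [0.3750, 0.2500, 0.3750], E[r] = 3.1250, γ^t·E[r] = 3.125000, running G = 3.125000
t=1: π = [0.2031, 0.4375, 0.3594], E[r] = 2.1719, γ^t·E[r] = 1.954688, running G = 5.079688
t=2: π = [0.2051, 0.4844, 0.3105], E[r] = 1.8887, γ^t·E[r] = 1.529824, running G = 6.609512
t=3: π = [0.2112, 0.4961, 0.2927], E[r] = 1.8123, γ^t·E[r] = 1.321135, running G = 7.930646
t=4: π = [0.2134, 0.4990, 0.2876], E[r] = 1.7924, γ^t·E[r] = 1.176026, running G = 9.106673
t=5: π = [0.2141, 0.4998, 0.2862], E[r] = 1.7874, γ^t·E[r] = 1.055448, running G = 10.162121
t=6: π = [0.2142, 0.4999, 0.2858], E[r] = 1.7861, γ^t·E[r] = 0.949228, running G = 11.111349
t=7: π = [0.2143, 0.5000, 0.2857], E[r] = 1.7858, γ^t·E[r] = 0.854153, running G = 11.965501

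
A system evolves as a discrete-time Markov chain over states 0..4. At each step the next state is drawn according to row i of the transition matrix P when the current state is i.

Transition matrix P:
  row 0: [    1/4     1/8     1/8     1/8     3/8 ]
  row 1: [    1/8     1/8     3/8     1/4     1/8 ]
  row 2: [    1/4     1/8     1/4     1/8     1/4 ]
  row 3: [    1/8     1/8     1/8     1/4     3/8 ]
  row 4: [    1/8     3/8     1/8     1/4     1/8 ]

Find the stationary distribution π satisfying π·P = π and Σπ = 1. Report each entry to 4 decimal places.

Balance equations π_j = Σ_i π_i·P[i][j]:
  π_0 = 1/4·π_0 + 1/8·π_1 + 1/4·π_2 + 1/8·π_3 + 1/8·π_4
  π_1 = 1/8·π_0 + 1/8·π_1 + 1/8·π_2 + 1/8·π_3 + 3/8·π_4
  π_2 = 1/8·π_0 + 3/8·π_1 + 1/4·π_2 + 1/8·π_3 + 1/8·π_4
  π_3 = 1/8·π_0 + 1/4·π_1 + 1/8·π_2 + 1/4·π_3 + 1/4·π_4
  normalize: π_0 + π_1 + π_2 + π_3 + π_4 = 1
Solving the linear system gives exactly π = [177/1036, 55/296, 29/148, 423/2072, 9/37].

π = [0.1708, 0.1858, 0.1959, 0.2042, 0.2432]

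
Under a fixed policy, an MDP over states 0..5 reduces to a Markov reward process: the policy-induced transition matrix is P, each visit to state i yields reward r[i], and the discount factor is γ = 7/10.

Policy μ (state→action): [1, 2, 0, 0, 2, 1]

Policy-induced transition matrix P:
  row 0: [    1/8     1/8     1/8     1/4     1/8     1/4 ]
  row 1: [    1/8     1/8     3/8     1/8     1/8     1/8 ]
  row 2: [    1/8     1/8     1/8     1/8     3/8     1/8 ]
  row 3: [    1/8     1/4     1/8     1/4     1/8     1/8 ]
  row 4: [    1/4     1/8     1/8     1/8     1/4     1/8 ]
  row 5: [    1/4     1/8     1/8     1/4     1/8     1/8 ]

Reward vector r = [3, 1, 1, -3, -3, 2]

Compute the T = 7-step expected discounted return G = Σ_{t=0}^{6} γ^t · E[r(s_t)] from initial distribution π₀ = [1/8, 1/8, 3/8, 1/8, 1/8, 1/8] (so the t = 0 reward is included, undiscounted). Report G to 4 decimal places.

t=0: π = [0.1250, 0.1250, 0.3750, 0.1250, 0.1250, 0.1250], E[r] = 0.3750, γ^t·E[r] = 0.375000, running G = 0.375000
t=1: π = [0.1563, 0.1406, 0.1563, 0.1719, 0.2344, 0.1406], E[r] = -0.1719, γ^t·E[r] = -0.120313, running G = 0.254688
t=2: π = [0.1719, 0.1465, 0.1602, 0.1836, 0.1934, 0.1445], E[r] = -0.0195, γ^t·E[r] = -0.009570, running G = 0.245117
t=3: π = [0.1672, 0.1479, 0.1616, 0.1875, 0.1892, 0.1465], E[r] = -0.0259, γ^t·E[r] = -0.008876, running G = 0.236241
t=4: π = [0.1670, 0.1484, 0.1620, 0.1877, 0.1891, 0.1459], E[r] = -0.0270, γ^t·E[r] = -0.006485, running G = 0.229756
t=5: π = [0.1669, 0.1485, 0.1621, 0.1876, 0.1891, 0.1459], E[r] = -0.0272, γ^t·E[r] = -0.004566, running G = 0.225191
t=6: π = [0.1669, 0.1484, 0.1621, 0.1875, 0.1892, 0.1459], E[r] = -0.0272, γ^t·E[r] = -0.003202, running G = 0.221988

G = 0.2220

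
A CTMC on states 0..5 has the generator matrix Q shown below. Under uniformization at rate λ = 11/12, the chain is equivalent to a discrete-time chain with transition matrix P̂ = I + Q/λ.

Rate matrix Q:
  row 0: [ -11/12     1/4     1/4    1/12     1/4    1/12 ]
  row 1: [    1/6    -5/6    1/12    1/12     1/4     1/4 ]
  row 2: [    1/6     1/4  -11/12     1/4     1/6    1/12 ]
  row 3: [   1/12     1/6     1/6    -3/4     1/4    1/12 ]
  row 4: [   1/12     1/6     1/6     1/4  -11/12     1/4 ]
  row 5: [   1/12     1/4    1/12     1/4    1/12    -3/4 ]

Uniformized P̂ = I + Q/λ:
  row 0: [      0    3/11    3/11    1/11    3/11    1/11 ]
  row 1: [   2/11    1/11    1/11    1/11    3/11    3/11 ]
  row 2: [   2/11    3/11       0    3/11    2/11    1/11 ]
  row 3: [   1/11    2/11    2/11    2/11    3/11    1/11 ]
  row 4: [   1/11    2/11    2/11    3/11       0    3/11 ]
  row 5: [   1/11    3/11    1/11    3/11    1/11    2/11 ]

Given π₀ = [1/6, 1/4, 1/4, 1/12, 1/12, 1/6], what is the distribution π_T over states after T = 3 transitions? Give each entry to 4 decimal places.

t=0: π = [0.1667, 0.2500, 0.2500, 0.0833, 0.0833, 0.1667]
t=1: π = [0.1212, 0.2121, 0.1136, 0.1894, 0.1970, 0.1667]
t=2: π = [0.1095, 0.1990, 0.1377, 0.1949, 0.1784, 0.1804]
t=3: π = [0.1116, 0.2026, 0.1322, 0.1989, 0.1788, 0.1759]

π = [0.1116, 0.2026, 0.1322, 0.1989, 0.1788, 0.1759]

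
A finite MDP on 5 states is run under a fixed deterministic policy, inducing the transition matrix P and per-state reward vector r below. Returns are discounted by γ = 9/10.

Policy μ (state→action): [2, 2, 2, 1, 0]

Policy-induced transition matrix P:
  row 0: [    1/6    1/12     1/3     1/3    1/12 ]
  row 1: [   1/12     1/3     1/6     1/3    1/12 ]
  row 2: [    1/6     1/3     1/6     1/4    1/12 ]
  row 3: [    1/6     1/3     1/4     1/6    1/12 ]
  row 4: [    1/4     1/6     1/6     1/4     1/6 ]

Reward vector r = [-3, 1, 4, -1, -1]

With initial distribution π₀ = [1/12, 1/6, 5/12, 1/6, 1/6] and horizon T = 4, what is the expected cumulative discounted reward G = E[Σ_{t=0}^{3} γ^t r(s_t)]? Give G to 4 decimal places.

G = 1.9425

t=0: π = [0.0833, 0.1667, 0.4167, 0.1667, 0.1667], E[r] = 1.2500, γ^t·E[r] = 1.250000, running G = 1.250000
t=1: π = [0.1667, 0.2847, 0.1944, 0.2569, 0.0972], E[r] = 0.2083, γ^t·E[r] = 0.187500, running G = 1.437500
t=2: π = [0.1510, 0.2755, 0.2159, 0.2662, 0.0914], E[r] = 0.3281, γ^t·E[r] = 0.265781, running G = 1.703281
t=3: π = [0.1513, 0.2803, 0.2140, 0.2634, 0.0910], E[r] = 0.3281, γ^t·E[r] = 0.239203, running G = 1.942484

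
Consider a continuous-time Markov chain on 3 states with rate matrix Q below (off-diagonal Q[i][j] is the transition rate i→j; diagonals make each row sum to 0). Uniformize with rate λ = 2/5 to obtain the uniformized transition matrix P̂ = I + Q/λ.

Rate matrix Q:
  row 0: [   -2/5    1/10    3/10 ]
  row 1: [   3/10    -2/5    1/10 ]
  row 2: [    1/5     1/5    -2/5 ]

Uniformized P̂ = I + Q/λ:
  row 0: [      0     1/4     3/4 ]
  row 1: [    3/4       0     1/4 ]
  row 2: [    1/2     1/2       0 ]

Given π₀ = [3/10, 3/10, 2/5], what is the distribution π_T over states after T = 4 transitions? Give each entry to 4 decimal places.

π = [0.3777, 0.2621, 0.3602]

t=0: π = [0.3000, 0.3000, 0.4000]
t=1: π = [0.4250, 0.2750, 0.3000]
t=2: π = [0.3563, 0.2563, 0.3875]
t=3: π = [0.3859, 0.2828, 0.3313]
t=4: π = [0.3777, 0.2621, 0.3602]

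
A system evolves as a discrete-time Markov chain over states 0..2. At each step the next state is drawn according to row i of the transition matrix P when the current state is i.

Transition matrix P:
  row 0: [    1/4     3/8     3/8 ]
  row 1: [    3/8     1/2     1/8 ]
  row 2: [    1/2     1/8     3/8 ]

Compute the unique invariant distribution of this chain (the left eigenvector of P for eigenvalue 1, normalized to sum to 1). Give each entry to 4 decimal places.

Balance equations π_j = Σ_i π_i·P[i][j]:
  π_0 = 1/4·π_0 + 3/8·π_1 + 1/2·π_2
  π_1 = 3/8·π_0 + 1/2·π_1 + 1/8·π_2
  normalize: π_0 + π_1 + π_2 = 1
Solving the linear system gives exactly π = [19/52, 9/26, 15/52].

π = [0.3654, 0.3462, 0.2885]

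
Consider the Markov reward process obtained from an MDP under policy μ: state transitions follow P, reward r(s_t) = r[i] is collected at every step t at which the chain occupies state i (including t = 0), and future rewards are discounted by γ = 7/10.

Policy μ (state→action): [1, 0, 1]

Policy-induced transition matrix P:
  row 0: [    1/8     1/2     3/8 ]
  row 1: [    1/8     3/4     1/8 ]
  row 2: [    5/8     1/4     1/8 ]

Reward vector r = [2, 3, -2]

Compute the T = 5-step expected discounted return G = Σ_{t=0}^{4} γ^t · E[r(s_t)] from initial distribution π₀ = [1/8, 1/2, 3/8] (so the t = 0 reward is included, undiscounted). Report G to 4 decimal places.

t=0: π = [0.1250, 0.5000, 0.3750], E[r] = 1.0000, γ^t·E[r] = 1.000000, running G = 1.000000
t=1: π = [0.3125, 0.5313, 0.1563], E[r] = 1.9063, γ^t·E[r] = 1.334375, running G = 2.334375
t=2: π = [0.2031, 0.5938, 0.2031], E[r] = 1.7813, γ^t·E[r] = 0.872813, running G = 3.207188
t=3: π = [0.2266, 0.5977, 0.1758], E[r] = 1.8945, γ^t·E[r] = 0.649824, running G = 3.857012
t=4: π = [0.2129, 0.6055, 0.1816], E[r] = 1.8789, γ^t·E[r] = 0.451125, running G = 4.308137

G = 4.3081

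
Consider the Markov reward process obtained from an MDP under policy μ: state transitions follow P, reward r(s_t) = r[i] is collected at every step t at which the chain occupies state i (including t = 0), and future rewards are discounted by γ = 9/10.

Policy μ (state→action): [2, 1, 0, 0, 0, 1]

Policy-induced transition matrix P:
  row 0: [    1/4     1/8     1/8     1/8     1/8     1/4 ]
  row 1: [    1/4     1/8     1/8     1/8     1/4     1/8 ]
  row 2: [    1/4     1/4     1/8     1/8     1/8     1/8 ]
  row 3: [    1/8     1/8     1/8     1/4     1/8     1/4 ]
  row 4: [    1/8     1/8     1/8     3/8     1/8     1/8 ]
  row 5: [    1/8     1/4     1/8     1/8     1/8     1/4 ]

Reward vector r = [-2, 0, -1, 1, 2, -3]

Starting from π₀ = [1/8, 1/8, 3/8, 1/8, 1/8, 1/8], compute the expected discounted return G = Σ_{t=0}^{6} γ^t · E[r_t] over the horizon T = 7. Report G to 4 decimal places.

t=0: π = [0.1250, 0.1250, 0.3750, 0.1250, 0.1250, 0.1250], E[r] = -0.6250, γ^t·E[r] = -0.625000, running G = -0.625000
t=1: π = [0.2031, 0.1875, 0.1250, 0.1719, 0.1406, 0.1719], E[r] = -0.5938, γ^t·E[r] = -0.534375, running G = -1.159375
t=2: π = [0.1895, 0.1621, 0.1250, 0.1816, 0.1484, 0.1934], E[r] = -0.6055, γ^t·E[r] = -0.490430, running G = -1.649805
t=3: π = [0.1846, 0.1648, 0.1250, 0.1848, 0.1453, 0.1956], E[r] = -0.6055, γ^t·E[r] = -0.441387, running G = -2.091191
t=4: π = [0.1843, 0.1651, 0.1250, 0.1844, 0.1456, 0.1956], E[r] = -0.6048, γ^t·E[r] = -0.396828, running G = -2.488019
t=5: π = [0.1843, 0.1651, 0.1250, 0.1845, 0.1456, 0.1955], E[r] = -0.6045, γ^t·E[r] = -0.356949, running G = -2.844968
t=6: π = [0.1843, 0.1651, 0.1250, 0.1845, 0.1456, 0.1955], E[r] = -0.6045, γ^t·E[r] = -0.321239, running G = -3.166207

G = -3.1662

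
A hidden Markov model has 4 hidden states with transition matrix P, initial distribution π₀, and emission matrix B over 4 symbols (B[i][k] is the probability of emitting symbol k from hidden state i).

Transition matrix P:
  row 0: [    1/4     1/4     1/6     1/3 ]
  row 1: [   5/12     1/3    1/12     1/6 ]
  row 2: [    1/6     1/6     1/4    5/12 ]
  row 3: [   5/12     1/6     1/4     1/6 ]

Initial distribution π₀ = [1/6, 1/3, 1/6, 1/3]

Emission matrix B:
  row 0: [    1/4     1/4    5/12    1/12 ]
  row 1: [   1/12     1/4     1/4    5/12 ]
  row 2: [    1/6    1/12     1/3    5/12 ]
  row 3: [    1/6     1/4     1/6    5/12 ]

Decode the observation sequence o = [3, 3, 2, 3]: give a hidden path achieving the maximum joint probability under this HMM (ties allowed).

path = [1, 1, 0, 3]

t=0: δ = [1.389e-02, 1.389e-01, 6.944e-02, 1.389e-01]  (obs o_0=3)
t=1: δ = [4.823e-03, 1.929e-02, 1.447e-02, 1.206e-02]  ψ = [1, 1, 3, 2]  (obs o_1=3)
t=2: δ = [3.349e-03, 1.608e-03, 1.206e-03, 1.005e-03]  ψ = [1, 1, 2, 2]  (obs o_2=2)
t=3: δ = [6.977e-05, 3.489e-04, 2.326e-04, 4.651e-04]  ψ = [0, 0, 0, 0]  (obs o_3=3)
backtrack: best end state = 3; path = [1, 1, 0, 3]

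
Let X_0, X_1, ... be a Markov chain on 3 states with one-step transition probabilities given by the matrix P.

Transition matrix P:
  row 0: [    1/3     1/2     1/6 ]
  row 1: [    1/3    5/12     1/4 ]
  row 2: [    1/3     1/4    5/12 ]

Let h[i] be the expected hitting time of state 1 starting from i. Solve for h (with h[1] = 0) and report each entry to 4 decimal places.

First-step conditioning: h[1] = 0; for i ≠ 1, h[i] = 1 + Σ_k P[i][k]·h[k].
  h[0] = 1 + 1/3·h[0] + 1/6·h[2]
  h[2] = 1 + 1/3·h[0] + 5/12·h[2]
Solving the 2×2 linear system over states ≠ 1 gives exactly h = [9/4, 0, 3] (h[1] = 0 is the target).

h = [2.2500, 0.0000, 3.0000]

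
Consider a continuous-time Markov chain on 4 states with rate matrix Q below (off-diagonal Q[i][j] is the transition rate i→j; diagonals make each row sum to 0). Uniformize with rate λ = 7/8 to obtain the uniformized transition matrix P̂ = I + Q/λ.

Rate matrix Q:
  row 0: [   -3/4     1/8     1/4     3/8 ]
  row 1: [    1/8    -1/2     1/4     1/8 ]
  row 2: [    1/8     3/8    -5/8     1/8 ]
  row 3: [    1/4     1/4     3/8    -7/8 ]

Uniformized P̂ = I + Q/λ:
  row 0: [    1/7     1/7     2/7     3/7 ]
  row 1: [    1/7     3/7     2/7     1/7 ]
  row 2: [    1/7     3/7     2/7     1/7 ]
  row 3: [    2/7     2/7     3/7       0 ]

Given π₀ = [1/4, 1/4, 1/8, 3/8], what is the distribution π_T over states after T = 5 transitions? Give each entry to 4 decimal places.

π = [0.1668, 0.3571, 0.3096, 0.1665]

t=0: π = [0.2500, 0.2500, 0.1250, 0.3750]
t=1: π = [0.1964, 0.3036, 0.3393, 0.1607]
t=2: π = [0.1658, 0.3495, 0.3087, 0.1760]
t=3: π = [0.1680, 0.3560, 0.3109, 0.1651]
t=4: π = [0.1664, 0.3570, 0.3093, 0.1673]
t=5: π = [0.1668, 0.3571, 0.3096, 0.1665]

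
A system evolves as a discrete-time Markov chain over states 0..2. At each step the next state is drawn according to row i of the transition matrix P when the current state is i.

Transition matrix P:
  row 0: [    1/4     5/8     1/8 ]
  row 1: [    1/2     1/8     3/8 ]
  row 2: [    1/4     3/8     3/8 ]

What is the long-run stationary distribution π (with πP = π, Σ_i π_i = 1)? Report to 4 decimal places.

Balance equations π_j = Σ_i π_i·P[i][j]:
  π_0 = 1/4·π_0 + 1/2·π_1 + 1/4·π_2
  π_1 = 5/8·π_0 + 1/8·π_1 + 3/8·π_2
  normalize: π_0 + π_1 + π_2 = 1
Solving the linear system gives exactly π = [13/38, 7/19, 11/38].

π = [0.3421, 0.3684, 0.2895]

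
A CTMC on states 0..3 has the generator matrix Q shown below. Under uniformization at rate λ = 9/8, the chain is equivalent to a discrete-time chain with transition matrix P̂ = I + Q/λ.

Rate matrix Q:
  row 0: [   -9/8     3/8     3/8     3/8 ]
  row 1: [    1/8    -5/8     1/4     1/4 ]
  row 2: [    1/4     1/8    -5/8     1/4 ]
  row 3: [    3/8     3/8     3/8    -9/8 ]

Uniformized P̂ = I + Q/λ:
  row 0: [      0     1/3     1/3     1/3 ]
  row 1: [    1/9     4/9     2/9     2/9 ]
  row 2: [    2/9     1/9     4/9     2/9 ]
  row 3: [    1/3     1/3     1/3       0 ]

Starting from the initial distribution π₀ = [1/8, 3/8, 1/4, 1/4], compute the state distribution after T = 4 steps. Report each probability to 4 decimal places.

π = [0.1727, 0.2909, 0.3383, 0.1981]

t=0: π = [0.1250, 0.3750, 0.2500, 0.2500]
t=1: π = [0.1806, 0.3194, 0.3194, 0.1806]
t=2: π = [0.1667, 0.2978, 0.3333, 0.2022]
t=3: π = [0.1746, 0.2924, 0.3373, 0.1958]
t=4: π = [0.1727, 0.2909, 0.3383, 0.1981]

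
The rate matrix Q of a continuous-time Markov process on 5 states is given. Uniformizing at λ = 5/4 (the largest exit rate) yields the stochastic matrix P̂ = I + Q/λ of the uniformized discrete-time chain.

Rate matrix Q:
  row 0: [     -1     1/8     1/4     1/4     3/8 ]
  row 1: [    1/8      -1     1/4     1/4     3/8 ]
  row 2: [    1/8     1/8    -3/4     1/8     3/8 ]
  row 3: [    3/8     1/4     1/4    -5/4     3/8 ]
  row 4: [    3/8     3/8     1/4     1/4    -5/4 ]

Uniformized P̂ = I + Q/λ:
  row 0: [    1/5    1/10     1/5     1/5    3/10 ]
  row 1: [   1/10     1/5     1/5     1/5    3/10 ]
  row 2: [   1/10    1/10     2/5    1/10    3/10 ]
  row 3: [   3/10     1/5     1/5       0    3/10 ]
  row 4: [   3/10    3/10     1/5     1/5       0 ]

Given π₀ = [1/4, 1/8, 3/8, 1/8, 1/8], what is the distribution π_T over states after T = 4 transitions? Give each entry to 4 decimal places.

t=0: π = [0.2500, 0.1250, 0.3750, 0.1250, 0.1250]
t=1: π = [0.1750, 0.1500, 0.2750, 0.1375, 0.2625]
t=2: π = [0.1975, 0.1813, 0.2550, 0.1450, 0.2213]
t=3: π = [0.1930, 0.1769, 0.2510, 0.1455, 0.2336]
t=4: π = [0.1951, 0.1790, 0.2502, 0.1458, 0.2299]

π = [0.1951, 0.1790, 0.2502, 0.1458, 0.2299]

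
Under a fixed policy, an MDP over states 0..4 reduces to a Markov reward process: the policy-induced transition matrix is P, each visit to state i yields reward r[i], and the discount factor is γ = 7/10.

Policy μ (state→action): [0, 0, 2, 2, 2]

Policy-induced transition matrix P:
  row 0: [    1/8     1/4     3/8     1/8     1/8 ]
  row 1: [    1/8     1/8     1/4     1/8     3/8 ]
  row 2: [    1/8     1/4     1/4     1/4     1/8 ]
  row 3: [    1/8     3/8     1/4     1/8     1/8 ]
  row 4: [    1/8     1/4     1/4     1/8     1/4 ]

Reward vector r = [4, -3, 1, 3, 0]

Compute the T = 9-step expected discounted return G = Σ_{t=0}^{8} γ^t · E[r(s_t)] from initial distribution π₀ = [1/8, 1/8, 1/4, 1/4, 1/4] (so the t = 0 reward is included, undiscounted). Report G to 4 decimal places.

G = 2.2166

t=0: π = [0.1250, 0.1250, 0.2500, 0.2500, 0.2500], E[r] = 1.1250, γ^t·E[r] = 1.125000, running G = 1.125000
t=1: π = [0.1250, 0.2656, 0.2656, 0.1563, 0.1875], E[r] = 0.4375, γ^t·E[r] = 0.306250, running G = 1.431250
t=2: π = [0.1250, 0.2363, 0.2656, 0.1582, 0.2148], E[r] = 0.5313, γ^t·E[r] = 0.260313, running G = 1.691563
t=3: π = [0.1250, 0.2402, 0.2656, 0.1582, 0.2109], E[r] = 0.5195, γ^t·E[r] = 0.178199, running G = 1.869762
t=4: π = [0.1250, 0.2397, 0.2656, 0.1582, 0.2114], E[r] = 0.5210, γ^t·E[r] = 0.125091, running G = 1.994853
t=5: π = [0.1250, 0.2398, 0.2656, 0.1582, 0.2114], E[r] = 0.5208, γ^t·E[r] = 0.087533, running G = 2.082386
t=6: π = [0.1250, 0.2398, 0.2656, 0.1582, 0.2114], E[r] = 0.5208, γ^t·E[r] = 0.061276, running G = 2.143662
t=7: π = [0.1250, 0.2398, 0.2656, 0.1582, 0.2114], E[r] = 0.5208, γ^t·E[r] = 0.042893, running G = 2.186555
t=8: π = [0.1250, 0.2398, 0.2656, 0.1582, 0.2114], E[r] = 0.5208, γ^t·E[r] = 0.030025, running G = 2.216580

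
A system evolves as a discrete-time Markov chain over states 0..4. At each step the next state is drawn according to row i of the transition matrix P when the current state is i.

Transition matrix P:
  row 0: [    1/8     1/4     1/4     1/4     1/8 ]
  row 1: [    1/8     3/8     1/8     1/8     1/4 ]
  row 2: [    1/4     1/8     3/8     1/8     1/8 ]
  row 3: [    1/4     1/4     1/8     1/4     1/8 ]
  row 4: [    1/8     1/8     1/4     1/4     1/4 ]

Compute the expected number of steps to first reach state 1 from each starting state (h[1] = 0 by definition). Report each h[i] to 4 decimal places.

First-step conditioning: h[1] = 0; for i ≠ 1, h[i] = 1 + Σ_k P[i][k]·h[k].
  h[0] = 1 + 1/8·h[0] + 1/4·h[2] + 1/4·h[3] + 1/8·h[4]
  h[2] = 1 + 1/4·h[0] + 3/8·h[2] + 1/8·h[3] + 1/8·h[4]
  h[3] = 1 + 1/4·h[0] + 1/8·h[2] + 1/4·h[3] + 1/8·h[4]
  h[4] = 1 + 1/8·h[0] + 1/4·h[2] + 1/4·h[3] + 1/4·h[4]
Solving the 4×4 linear system over states ≠ 1 gives exactly h = [3080/617, 0, 3528/617, 3024/617, 3520/617] (h[1] = 0 is the target).

h = [4.9919, 0.0000, 5.7180, 4.9011, 5.7050]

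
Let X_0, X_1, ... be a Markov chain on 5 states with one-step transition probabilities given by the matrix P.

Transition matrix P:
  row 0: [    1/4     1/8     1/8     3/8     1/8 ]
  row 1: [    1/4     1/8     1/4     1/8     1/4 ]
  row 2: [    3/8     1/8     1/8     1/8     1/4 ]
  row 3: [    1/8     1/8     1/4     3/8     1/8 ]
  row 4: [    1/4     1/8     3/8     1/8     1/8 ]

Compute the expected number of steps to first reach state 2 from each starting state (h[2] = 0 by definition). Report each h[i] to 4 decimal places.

h = [4.6651, 4.1002, 0.0000, 4.0820, 3.6446]

First-step conditioning: h[2] = 0; for i ≠ 2, h[i] = 1 + Σ_k P[i][k]·h[k].
  h[0] = 1 + 1/4·h[0] + 1/8·h[1] + 3/8·h[3] + 1/8·h[4]
  h[1] = 1 + 1/4·h[0] + 1/8·h[1] + 1/8·h[3] + 1/4·h[4]
  h[3] = 1 + 1/8·h[0] + 1/8·h[1] + 3/8·h[3] + 1/8·h[4]
  h[4] = 1 + 1/4·h[0] + 1/8·h[1] + 1/8·h[3] + 1/8·h[4]
Solving the 4×4 linear system over states ≠ 2 gives exactly h = [2048/439, 1800/439, 0, 1792/439, 1600/439] (h[2] = 0 is the target).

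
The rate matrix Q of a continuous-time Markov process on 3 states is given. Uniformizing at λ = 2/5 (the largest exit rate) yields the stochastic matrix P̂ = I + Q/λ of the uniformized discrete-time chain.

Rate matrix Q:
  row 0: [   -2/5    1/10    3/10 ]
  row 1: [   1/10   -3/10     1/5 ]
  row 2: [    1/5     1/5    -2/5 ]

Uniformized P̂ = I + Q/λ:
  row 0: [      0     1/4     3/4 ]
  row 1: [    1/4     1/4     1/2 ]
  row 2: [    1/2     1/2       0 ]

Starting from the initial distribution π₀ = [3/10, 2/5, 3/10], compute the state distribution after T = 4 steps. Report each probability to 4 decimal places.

π = [0.2836, 0.3496, 0.3668]

t=0: π = [0.3000, 0.4000, 0.3000]
t=1: π = [0.2500, 0.3250, 0.4250]
t=2: π = [0.2938, 0.3563, 0.3500]
t=3: π = [0.2641, 0.3375, 0.3984]
t=4: π = [0.2836, 0.3496, 0.3668]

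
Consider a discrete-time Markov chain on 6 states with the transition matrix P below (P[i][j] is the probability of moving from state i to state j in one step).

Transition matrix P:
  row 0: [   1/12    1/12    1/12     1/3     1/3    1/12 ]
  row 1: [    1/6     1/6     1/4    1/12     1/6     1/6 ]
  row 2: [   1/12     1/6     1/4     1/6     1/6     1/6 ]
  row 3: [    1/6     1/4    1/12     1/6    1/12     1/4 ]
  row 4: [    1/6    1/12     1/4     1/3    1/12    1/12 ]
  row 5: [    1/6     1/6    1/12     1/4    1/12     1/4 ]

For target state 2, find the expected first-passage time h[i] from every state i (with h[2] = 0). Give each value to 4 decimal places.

First-step conditioning: h[2] = 0; for i ≠ 2, h[i] = 1 + Σ_k P[i][k]·h[k].
  h[0] = 1 + 1/12·h[0] + 1/12·h[1] + 1/3·h[3] + 1/3·h[4] + 1/12·h[5]
  h[1] = 1 + 1/6·h[0] + 1/6·h[1] + 1/12·h[3] + 1/6·h[4] + 1/6·h[5]
  h[3] = 1 + 1/6·h[0] + 1/4·h[1] + 1/6·h[3] + 1/12·h[4] + 1/4·h[5]
  h[4] = 1 + 1/6·h[0] + 1/12·h[1] + 1/3·h[3] + 1/12·h[4] + 1/12·h[5]
  h[5] = 1 + 1/6·h[0] + 1/6·h[1] + 1/4·h[3] + 1/12·h[4] + 1/4·h[5]
Solving the 5×5 linear system over states ≠ 2 gives exactly h = [29088/3953, 24492/3953, 0, 146796/19765, 126048/19765, 148824/19765] (h[2] = 0 is the target).

h = [7.3585, 6.1958, 0.0000, 7.4271, 6.3773, 7.5297]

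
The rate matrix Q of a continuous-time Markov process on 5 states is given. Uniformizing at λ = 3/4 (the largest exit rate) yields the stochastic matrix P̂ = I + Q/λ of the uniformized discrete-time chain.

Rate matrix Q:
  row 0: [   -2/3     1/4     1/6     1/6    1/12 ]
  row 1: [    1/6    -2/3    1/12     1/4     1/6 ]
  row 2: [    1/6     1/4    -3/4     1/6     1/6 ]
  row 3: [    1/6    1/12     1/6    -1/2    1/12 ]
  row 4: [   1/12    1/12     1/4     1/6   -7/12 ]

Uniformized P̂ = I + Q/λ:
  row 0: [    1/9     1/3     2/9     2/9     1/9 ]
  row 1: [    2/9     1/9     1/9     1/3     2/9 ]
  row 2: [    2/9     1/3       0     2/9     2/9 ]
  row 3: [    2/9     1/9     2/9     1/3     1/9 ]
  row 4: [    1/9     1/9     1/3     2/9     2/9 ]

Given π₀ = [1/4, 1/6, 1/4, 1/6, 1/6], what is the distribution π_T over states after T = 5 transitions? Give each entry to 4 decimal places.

t=0: π = [0.2500, 0.1667, 0.2500, 0.1667, 0.1667]
t=1: π = [0.1759, 0.2222, 0.1667, 0.2593, 0.1759]
t=2: π = [0.1831, 0.1872, 0.1800, 0.2757, 0.1739]
t=3: π = [0.1826, 0.1918, 0.1807, 0.2737, 0.1712]
t=4: π = [0.1829, 0.1918, 0.1798, 0.2739, 0.1715]
t=5: π = [0.1828, 0.1917, 0.1800, 0.2740, 0.1715]

π = [0.1828, 0.1917, 0.1800, 0.2740, 0.1715]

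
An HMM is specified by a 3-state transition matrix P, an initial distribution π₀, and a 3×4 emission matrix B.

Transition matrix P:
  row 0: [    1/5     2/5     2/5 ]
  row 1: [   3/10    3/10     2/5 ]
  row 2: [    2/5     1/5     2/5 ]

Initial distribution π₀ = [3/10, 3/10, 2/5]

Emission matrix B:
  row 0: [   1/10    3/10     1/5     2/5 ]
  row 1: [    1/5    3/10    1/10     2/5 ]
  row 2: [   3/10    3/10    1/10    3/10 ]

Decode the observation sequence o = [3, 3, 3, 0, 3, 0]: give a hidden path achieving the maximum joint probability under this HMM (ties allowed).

path = [2, 0, 1, 2, 0, 2]

t=0: δ = [1.200e-01, 1.200e-01, 1.200e-01]  (obs o_0=3)
t=1: δ = [1.920e-02, 1.920e-02, 1.440e-02]  ψ = [2, 0, 0]  (obs o_1=3)
t=2: δ = [2.304e-03, 3.072e-03, 2.304e-03]  ψ = [1, 0, 0]  (obs o_2=3)
t=3: δ = [9.216e-05, 1.843e-04, 3.686e-04]  ψ = [1, 0, 1]  (obs o_3=0)
t=4: δ = [5.898e-05, 2.949e-05, 4.424e-05]  ψ = [2, 2, 2]  (obs o_4=3)
t=5: δ = [1.769e-06, 4.719e-06, 7.078e-06]  ψ = [2, 0, 0]  (obs o_5=0)
backtrack: best end state = 2; path = [2, 0, 1, 2, 0, 2]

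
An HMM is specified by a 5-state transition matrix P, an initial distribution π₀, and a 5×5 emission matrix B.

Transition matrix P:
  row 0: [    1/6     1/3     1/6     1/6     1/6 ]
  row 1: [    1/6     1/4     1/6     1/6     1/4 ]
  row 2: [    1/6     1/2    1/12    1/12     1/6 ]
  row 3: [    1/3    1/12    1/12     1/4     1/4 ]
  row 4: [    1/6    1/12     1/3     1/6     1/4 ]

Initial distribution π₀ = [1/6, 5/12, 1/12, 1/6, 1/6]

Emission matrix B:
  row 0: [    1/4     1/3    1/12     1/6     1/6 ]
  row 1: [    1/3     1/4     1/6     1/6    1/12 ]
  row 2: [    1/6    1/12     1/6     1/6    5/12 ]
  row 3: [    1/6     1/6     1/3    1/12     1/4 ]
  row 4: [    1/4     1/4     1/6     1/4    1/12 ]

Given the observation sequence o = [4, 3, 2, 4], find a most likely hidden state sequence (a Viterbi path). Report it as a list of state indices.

path = [2, 1, 4, 2]

t=0: δ = [2.778e-02, 3.472e-02, 3.472e-02, 4.167e-02, 1.389e-02]  (obs o_0=4)
t=1: δ = [2.315e-03, 2.894e-03, 9.645e-04, 8.681e-04, 2.604e-03]  ψ = [3, 2, 1, 3, 3]  (obs o_1=3)
t=2: δ = [4.019e-05, 1.286e-04, 1.447e-04, 1.608e-04, 1.206e-04]  ψ = [1, 0, 4, 1, 1]  (obs o_2=2)
t=3: δ = [8.931e-06, 6.028e-06, 1.674e-05, 1.005e-05, 3.349e-06]  ψ = [3, 2, 4, 3, 3]  (obs o_3=4)
backtrack: best end state = 2; path = [2, 1, 4, 2]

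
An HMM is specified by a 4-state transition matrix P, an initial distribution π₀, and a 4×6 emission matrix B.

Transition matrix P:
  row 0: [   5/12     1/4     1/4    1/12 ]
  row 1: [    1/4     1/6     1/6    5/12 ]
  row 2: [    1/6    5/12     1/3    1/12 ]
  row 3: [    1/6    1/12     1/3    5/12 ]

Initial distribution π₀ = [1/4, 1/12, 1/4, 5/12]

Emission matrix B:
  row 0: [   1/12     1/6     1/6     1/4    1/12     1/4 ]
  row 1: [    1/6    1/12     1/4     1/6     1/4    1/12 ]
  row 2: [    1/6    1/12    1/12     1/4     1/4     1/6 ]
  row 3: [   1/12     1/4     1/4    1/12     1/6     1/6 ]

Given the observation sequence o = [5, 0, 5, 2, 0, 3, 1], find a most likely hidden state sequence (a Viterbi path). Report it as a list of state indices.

path = [2, 1, 3, 3, 2, 1, 3]

t=0: δ = [6.250e-02, 6.944e-03, 4.167e-02, 6.944e-02]  (obs o_0=5)
t=1: δ = [2.170e-03, 2.894e-03, 3.858e-03, 2.411e-03]  ψ = [0, 2, 3, 3]  (obs o_1=0)
t=2: δ = [2.261e-04, 1.340e-04, 2.143e-04, 2.009e-04]  ψ = [0, 2, 2, 1]  (obs o_2=5)
t=3: δ = [1.570e-05, 2.233e-05, 5.954e-06, 2.093e-05]  ψ = [0, 2, 2, 3]  (obs o_3=2)
t=4: δ = [5.451e-07, 6.541e-07, 1.163e-06, 7.752e-07]  ψ = [0, 0, 3, 1]  (obs o_4=0)
t=5: δ = [5.678e-08, 8.075e-08, 9.690e-08, 2.692e-08]  ψ = [0, 2, 2, 3]  (obs o_5=3)
t=6: δ = [3.943e-09, 3.365e-09, 2.692e-09, 8.412e-09]  ψ = [0, 2, 2, 1]  (obs o_6=1)
backtrack: best end state = 3; path = [2, 1, 3, 3, 2, 1, 3]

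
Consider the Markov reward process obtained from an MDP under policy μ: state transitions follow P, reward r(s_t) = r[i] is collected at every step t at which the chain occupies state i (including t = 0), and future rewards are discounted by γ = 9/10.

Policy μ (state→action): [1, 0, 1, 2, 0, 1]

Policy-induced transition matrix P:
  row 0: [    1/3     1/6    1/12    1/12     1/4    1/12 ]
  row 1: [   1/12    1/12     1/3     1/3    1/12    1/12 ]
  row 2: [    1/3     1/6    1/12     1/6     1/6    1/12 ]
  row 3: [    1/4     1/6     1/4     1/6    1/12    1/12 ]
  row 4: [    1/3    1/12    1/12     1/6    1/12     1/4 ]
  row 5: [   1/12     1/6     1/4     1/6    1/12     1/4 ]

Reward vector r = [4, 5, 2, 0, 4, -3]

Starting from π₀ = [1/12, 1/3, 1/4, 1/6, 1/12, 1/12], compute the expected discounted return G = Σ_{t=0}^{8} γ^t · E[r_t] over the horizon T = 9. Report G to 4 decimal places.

G = 13.9257

t=0: π = [0.0833, 0.3333, 0.2500, 0.1667, 0.0833, 0.0833], E[r] = 2.5833, γ^t·E[r] = 2.583333, running G = 2.583333
t=1: π = [0.2153, 0.1319, 0.2083, 0.2153, 0.1181, 0.1111], E[r] = 2.0764, γ^t·E[r] = 1.868750, running G = 4.452083
t=2: π = [0.2546, 0.1458, 0.1707, 0.1707, 0.1366, 0.1215], E[r] = 2.2708, γ^t·E[r] = 1.839375, running G = 6.291458
t=3: π = [0.2523, 0.1431, 0.1685, 0.1698, 0.1400, 0.1264], E[r] = 2.2427, γ^t·E[r] = 1.634906, running G = 7.926365
t=4: π = [0.2518, 0.1431, 0.1685, 0.1695, 0.1394, 0.1277], E[r] = 2.2341, γ^t·E[r] = 1.465770, running G = 9.392135
t=5: π = [0.2515, 0.1431, 0.1686, 0.1695, 0.1393, 0.1279], E[r] = 2.2327, γ^t·E[r] = 1.318409, running G = 10.710544
t=6: π = [0.2515, 0.1431, 0.1687, 0.1696, 0.1393, 0.1279], E[r] = 2.2325, γ^t·E[r] = 1.186419, running G = 11.896963
t=7: π = [0.2515, 0.1431, 0.1687, 0.1696, 0.1393, 0.1279], E[r] = 2.2325, γ^t·E[r] = 1.067778, running G = 12.964741
t=8: π = [0.2515, 0.1431, 0.1687, 0.1696, 0.1393, 0.1279], E[r] = 2.2325, γ^t·E[r] = 0.961003, running G = 13.925744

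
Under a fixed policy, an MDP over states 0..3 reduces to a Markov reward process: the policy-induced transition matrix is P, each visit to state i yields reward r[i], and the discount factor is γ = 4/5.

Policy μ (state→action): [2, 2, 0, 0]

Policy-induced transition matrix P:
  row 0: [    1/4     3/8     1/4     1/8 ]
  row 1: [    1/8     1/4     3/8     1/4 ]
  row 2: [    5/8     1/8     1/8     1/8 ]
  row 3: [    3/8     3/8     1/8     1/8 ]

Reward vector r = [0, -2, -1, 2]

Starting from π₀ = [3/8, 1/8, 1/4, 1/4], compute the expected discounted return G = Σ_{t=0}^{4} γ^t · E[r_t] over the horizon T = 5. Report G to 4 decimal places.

G = -1.1652

t=0: π = [0.3750, 0.1250, 0.2500, 0.2500], E[r] = 0.0000, γ^t·E[r] = 0.000000, running G = 0.000000
t=1: π = [0.3594, 0.2969, 0.2031, 0.1406], E[r] = -0.5156, γ^t·E[r] = -0.412500, running G = -0.412500
t=2: π = [0.3066, 0.2871, 0.2441, 0.1621], E[r] = -0.4941, γ^t·E[r] = -0.316250, running G = -0.728750
t=3: π = [0.3259, 0.2781, 0.2351, 0.1609], E[r] = -0.4695, γ^t·E[r] = -0.240375, running G = -0.969125
t=4: π = [0.3235, 0.2815, 0.2353, 0.1598], E[r] = -0.4787, γ^t·E[r] = -0.196063, running G = -1.165188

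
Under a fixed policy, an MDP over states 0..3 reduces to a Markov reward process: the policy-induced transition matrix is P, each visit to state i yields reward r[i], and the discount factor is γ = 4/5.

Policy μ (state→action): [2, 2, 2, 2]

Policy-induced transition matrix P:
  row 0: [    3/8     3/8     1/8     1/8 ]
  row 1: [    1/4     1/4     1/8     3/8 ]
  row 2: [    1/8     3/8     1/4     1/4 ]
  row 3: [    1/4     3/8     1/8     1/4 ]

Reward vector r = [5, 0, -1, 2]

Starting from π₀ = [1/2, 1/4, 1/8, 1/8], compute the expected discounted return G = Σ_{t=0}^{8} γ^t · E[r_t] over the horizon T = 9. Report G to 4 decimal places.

G = 8.3621

t=0: π = [0.5000, 0.2500, 0.1250, 0.1250], E[r] = 2.6250, γ^t·E[r] = 2.625000, running G = 2.625000
t=1: π = [0.2969, 0.3438, 0.1406, 0.2188], E[r] = 1.7813, γ^t·E[r] = 1.425000, running G = 4.050000
t=2: π = [0.2695, 0.3320, 0.1426, 0.2559], E[r] = 1.7168, γ^t·E[r] = 1.098750, running G = 5.148750
t=3: π = [0.2659, 0.3335, 0.1428, 0.2578], E[r] = 1.7021, γ^t·E[r] = 0.871500, running G = 6.020250
t=4: π = [0.2654, 0.3333, 0.1429, 0.2585], E[r] = 1.7010, γ^t·E[r] = 0.696713, running G = 6.716963
t=5: π = [0.2653, 0.3333, 0.1429, 0.2585], E[r] = 1.7007, γ^t·E[r] = 0.557288, running G = 7.274250
t=6: π = [0.2653, 0.3333, 0.1429, 0.2585], E[r] = 1.7007, γ^t·E[r] = 0.445824, running G = 7.720074
t=7: π = [0.2653, 0.3333, 0.1429, 0.2585], E[r] = 1.7007, γ^t·E[r] = 0.356659, running G = 8.076733
t=8: π = [0.2653, 0.3333, 0.1429, 0.2585], E[r] = 1.7007, γ^t·E[r] = 0.285327, running G = 8.362060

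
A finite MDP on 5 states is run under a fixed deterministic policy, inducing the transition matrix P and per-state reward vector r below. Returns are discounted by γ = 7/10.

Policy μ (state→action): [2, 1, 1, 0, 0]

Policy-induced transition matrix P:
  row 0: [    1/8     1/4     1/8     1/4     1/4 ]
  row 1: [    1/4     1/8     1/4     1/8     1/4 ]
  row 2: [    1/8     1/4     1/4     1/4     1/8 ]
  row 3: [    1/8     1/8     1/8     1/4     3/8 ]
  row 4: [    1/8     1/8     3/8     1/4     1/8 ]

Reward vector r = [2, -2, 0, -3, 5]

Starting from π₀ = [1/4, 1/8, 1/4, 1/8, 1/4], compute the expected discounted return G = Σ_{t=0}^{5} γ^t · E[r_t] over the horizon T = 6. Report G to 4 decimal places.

t=0: π = [0.2500, 0.1250, 0.2500, 0.1250, 0.2500], E[r] = 1.1250, γ^t·E[r] = 1.125000, running G = 1.125000
t=1: π = [0.1406, 0.1875, 0.2344, 0.2344, 0.2031], E[r] = 0.2188, γ^t·E[r] = 0.153125, running G = 1.278125
t=2: π = [0.1484, 0.1719, 0.2285, 0.2266, 0.2246], E[r] = 0.3965, γ^t·E[r] = 0.194277, running G = 1.472402
t=3: π = [0.1465, 0.1721, 0.2312, 0.2285, 0.2217], E[r] = 0.3716, γ^t·E[r] = 0.127453, running G = 1.599855
t=4: π = [0.1465, 0.1722, 0.2308, 0.2285, 0.2220], E[r] = 0.3729, γ^t·E[r] = 0.089539, running G = 1.689394
t=5: π = [0.1465, 0.1722, 0.2309, 0.2285, 0.2220], E[r] = 0.3731, γ^t·E[r] = 0.062708, running G = 1.752102

G = 1.7521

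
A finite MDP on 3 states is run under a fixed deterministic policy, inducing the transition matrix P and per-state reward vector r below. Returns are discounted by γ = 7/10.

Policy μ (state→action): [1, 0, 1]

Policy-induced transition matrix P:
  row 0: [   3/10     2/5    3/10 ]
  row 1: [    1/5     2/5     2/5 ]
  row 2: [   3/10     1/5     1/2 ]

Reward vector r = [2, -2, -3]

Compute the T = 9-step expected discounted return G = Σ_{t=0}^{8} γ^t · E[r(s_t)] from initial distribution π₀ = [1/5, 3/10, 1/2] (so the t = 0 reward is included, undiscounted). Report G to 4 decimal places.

t=0: π = [0.2000, 0.3000, 0.5000], E[r] = -1.7000, γ^t·E[r] = -1.700000, running G = -1.700000
t=1: π = [0.2700, 0.3000, 0.4300], E[r] = -1.3500, γ^t·E[r] = -0.945000, running G = -2.645000
t=2: π = [0.2700, 0.3140, 0.4160], E[r] = -1.3360, γ^t·E[r] = -0.654640, running G = -3.299640
t=3: π = [0.2686, 0.3168, 0.4146], E[r] = -1.3402, γ^t·E[r] = -0.459689, running G = -3.759329
t=4: π = [0.2683, 0.3171, 0.4146], E[r] = -1.3413, γ^t·E[r] = -0.322051, running G = -4.081380
t=5: π = [0.2683, 0.3171, 0.4146], E[r] = -1.3415, γ^t·E[r] = -0.225459, running G = -4.306839
t=6: π = [0.2683, 0.3171, 0.4146], E[r] = -1.3415, γ^t·E[r] = -0.157822, running G = -4.464661
t=7: π = [0.2683, 0.3171, 0.4146], E[r] = -1.3415, γ^t·E[r] = -0.110475, running G = -4.575136
t=8: π = [0.2683, 0.3171, 0.4146], E[r] = -1.3415, γ^t·E[r] = -0.077333, running G = -4.652469

G = -4.6525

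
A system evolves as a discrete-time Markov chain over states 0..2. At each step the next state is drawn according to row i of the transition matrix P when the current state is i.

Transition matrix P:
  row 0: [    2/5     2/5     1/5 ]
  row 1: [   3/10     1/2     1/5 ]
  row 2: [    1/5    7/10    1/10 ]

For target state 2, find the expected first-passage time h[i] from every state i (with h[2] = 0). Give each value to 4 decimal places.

h = [5.0000, 5.0000, 0.0000]

First-step conditioning: h[2] = 0; for i ≠ 2, h[i] = 1 + Σ_k P[i][k]·h[k].
  h[0] = 1 + 2/5·h[0] + 2/5·h[1]
  h[1] = 1 + 3/10·h[0] + 1/2·h[1]
Solving the 2×2 linear system over states ≠ 2 gives exactly h = [5, 5, 0] (h[2] = 0 is the target).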